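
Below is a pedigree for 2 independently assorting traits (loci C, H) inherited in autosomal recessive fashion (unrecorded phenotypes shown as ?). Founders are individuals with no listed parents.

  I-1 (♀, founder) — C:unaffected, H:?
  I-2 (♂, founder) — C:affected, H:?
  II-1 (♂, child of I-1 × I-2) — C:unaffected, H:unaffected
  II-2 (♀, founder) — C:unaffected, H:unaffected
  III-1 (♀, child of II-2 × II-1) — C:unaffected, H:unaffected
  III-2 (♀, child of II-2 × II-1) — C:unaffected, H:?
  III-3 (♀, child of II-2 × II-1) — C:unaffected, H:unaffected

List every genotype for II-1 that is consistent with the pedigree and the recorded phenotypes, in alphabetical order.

C/I-1 un ·: CC|Cc
C/I-2 aff ·: cc
C/II-1 un I-1×I-2: Cc
C/II-2 un ·: CC|Cc
C/III-1 un II-2×II-1: CC|Cc
C/III-2 un II-2×II-1: CC|Cc
C/III-3 un II-2×II-1: CC|Cc
⇒ C over [I-1,I-2,II-1,II-2,III-1,III-2,III-3]: 32 consistent
H/I-1 ? ·: HH|Hh|hh
H/I-2 ? ·: HH|Hh|hh
H/II-1 un I-1×I-2: HH|Hh
H/II-2 un ·: HH|Hh
H/III-1 un II-2×II-1: HH|Hh
H/III-2 ? II-2×II-1: HH|Hh|hh
H/III-3 un II-2×II-1: HH|Hh
⇒ H over [I-1,I-2,II-1,II-2,III-1,III-2,III-3]: 176 consistent

II-1 ∈ {Cc HH, Cc Hh}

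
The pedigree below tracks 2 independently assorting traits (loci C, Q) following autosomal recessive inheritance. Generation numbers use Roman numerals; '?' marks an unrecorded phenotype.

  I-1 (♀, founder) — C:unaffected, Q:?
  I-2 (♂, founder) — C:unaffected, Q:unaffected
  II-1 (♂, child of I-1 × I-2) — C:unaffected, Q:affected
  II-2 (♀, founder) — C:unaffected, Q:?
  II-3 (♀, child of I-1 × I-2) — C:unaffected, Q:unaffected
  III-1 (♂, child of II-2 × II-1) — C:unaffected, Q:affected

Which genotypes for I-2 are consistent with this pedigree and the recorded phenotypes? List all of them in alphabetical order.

C/I-1 un ·: CC|Cc
C/I-2 un ·: CC|Cc
C/II-1 un I-1×I-2: CC|Cc
C/II-2 un ·: CC|Cc
C/II-3 un I-1×I-2: CC|Cc
C/III-1 un II-2×II-1: CC|Cc
⇒ C over [I-1,I-2,II-1,II-2,II-3,III-1]: 45 consistent
Q/I-1 ? ·: Qq|qq
Q/I-2 un ·: Qq
Q/II-1 aff I-1×I-2: qq
Q/II-2 ? ·: Qq|qq
Q/II-3 un I-1×I-2: QQ|Qq
Q/III-1 aff II-2×II-1: qq
⇒ Q over [I-1,I-2,II-1,II-2,II-3,III-1]: 6 consistent

I-2 ∈ {CC Qq, Cc Qq}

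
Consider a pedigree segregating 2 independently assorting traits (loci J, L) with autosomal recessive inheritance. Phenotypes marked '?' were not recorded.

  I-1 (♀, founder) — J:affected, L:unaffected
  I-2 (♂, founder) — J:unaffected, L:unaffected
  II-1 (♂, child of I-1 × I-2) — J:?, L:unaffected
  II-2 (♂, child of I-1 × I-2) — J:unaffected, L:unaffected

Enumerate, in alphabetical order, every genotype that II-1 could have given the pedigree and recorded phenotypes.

II-1 ∈ {Jj LL, Jj Ll, jj LL, jj Ll}

J/I-1 aff ·: jj
J/I-2 un ·: JJ|Jj
J/II-1 ? I-1×I-2: Jj|jj
J/II-2 un I-1×I-2: Jj
⇒ J over [I-1,I-2,II-1,II-2]: 3 consistent
L/I-1 un ·: LL|Ll
L/I-2 un ·: LL|Ll
L/II-1 un I-1×I-2: LL|Ll
L/II-2 un I-1×I-2: LL|Ll
⇒ L over [I-1,I-2,II-1,II-2]: 13 consistent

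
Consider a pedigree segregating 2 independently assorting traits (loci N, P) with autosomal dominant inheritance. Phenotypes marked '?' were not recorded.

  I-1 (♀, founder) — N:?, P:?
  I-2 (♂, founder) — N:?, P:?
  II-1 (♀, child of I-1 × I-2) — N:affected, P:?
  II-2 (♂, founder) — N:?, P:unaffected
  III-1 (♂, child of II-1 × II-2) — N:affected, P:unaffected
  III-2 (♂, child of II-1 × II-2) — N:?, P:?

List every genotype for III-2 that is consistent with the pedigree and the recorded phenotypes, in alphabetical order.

III-2 ∈ {NN Pp, NN pp, Nn Pp, Nn pp, nn Pp, nn pp}

N/I-1 ? ·: nn|Nn|NN
N/I-2 ? ·: nn|Nn|NN
N/II-1 aff I-1×I-2: Nn|NN
N/II-2 ? ·: nn|Nn|NN
N/III-1 aff II-1×II-2: Nn|NN
N/III-2 ? II-1×II-2: nn|Nn|NN
⇒ N over [I-1,I-2,II-1,II-2,III-1,III-2]: 108 consistent
P/I-1 ? ·: pp|Pp|PP
P/I-2 ? ·: pp|Pp|PP
P/II-1 ? I-1×I-2: pp|Pp
P/II-2 un ·: pp
P/III-1 un II-1×II-2: pp
P/III-2 ? II-1×II-2: pp|Pp
⇒ P over [I-1,I-2,II-1,II-2,III-1,III-2]: 18 consistent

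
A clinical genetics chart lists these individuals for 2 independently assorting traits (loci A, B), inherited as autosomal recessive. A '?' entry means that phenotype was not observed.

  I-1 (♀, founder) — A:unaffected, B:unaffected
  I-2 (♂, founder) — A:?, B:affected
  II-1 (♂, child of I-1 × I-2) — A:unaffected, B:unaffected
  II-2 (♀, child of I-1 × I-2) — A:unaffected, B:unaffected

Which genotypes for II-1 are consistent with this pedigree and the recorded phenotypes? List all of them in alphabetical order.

A/I-1 un ·: AA|Aa
A/I-2 ? ·: AA|Aa|aa
A/II-1 un I-1×I-2: AA|Aa
A/II-2 un I-1×I-2: AA|Aa
⇒ A over [I-1,I-2,II-1,II-2]: 15 consistent
B/I-1 un ·: BB|Bb
B/I-2 aff ·: bb
B/II-1 un I-1×I-2: Bb
B/II-2 un I-1×I-2: Bb
⇒ B over [I-1,I-2,II-1,II-2]: 2 consistent

II-1 ∈ {AA Bb, Aa Bb}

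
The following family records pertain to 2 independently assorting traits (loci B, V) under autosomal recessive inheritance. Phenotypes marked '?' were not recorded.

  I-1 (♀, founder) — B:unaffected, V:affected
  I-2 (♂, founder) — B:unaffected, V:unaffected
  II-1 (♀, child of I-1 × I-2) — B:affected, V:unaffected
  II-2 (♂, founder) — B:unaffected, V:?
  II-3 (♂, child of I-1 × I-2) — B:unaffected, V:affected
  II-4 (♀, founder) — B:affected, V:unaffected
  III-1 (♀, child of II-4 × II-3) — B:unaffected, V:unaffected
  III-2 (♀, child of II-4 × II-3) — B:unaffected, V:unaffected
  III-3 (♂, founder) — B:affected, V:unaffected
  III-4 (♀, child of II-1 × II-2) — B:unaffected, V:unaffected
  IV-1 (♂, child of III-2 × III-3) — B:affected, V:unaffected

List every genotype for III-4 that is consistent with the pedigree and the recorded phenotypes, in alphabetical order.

B/I-1 un ·: Bb
B/I-2 un ·: Bb
B/II-1 aff I-1×I-2: bb
B/II-2 un ·: BB|Bb
B/II-3 un I-1×I-2: BB|Bb
B/II-4 aff ·: bb
B/III-1 un II-4×II-3: Bb
B/III-2 un II-4×II-3: Bb
B/III-3 aff ·: bb
B/III-4 un II-1×II-2: Bb
B/IV-1 aff III-2×III-3: bb
⇒ B over [I-1,I-2,II-1,II-2,II-3,II-4,III-1,III-2,III-3,III-4,IV-1]: 4 consistent
V/I-1 aff ·: vv
V/I-2 un ·: Vv
V/II-1 un I-1×I-2: Vv
V/II-2 ? ·: VV|Vv|vv
V/II-3 aff I-1×I-2: vv
V/II-4 un ·: VV|Vv
V/III-1 un II-4×II-3: Vv
V/III-2 un II-4×II-3: Vv
V/III-3 un ·: VV|Vv
V/III-4 un II-1×II-2: VV|Vv
V/IV-1 un III-2×III-3: VV|Vv
⇒ V over [I-1,I-2,II-1,II-2,II-3,II-4,III-1,III-2,III-3,III-4,IV-1]: 40 consistent

III-4 ∈ {Bb VV, Bb Vv}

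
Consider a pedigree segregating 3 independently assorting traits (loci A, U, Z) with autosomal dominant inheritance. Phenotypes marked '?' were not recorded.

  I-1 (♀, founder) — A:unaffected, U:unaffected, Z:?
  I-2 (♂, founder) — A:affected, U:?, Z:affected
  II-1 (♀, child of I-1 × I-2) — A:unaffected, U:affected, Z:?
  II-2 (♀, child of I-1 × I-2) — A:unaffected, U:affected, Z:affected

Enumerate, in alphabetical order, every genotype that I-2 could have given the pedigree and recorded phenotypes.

I-2 ∈ {Aa UU ZZ, Aa UU Zz, Aa Uu ZZ, Aa Uu Zz}

A/I-1 un ·: aa
A/I-2 aff ·: Aa
A/II-1 un I-1×I-2: aa
A/II-2 un I-1×I-2: aa
⇒ A over [I-1,I-2,II-1,II-2]: 1 consistent
U/I-1 un ·: uu
U/I-2 ? ·: Uu|UU
U/II-1 aff I-1×I-2: Uu
U/II-2 aff I-1×I-2: Uu
⇒ U over [I-1,I-2,II-1,II-2]: 2 consistent
Z/I-1 ? ·: zz|Zz|ZZ
Z/I-2 aff ·: Zz|ZZ
Z/II-1 ? I-1×I-2: zz|Zz|ZZ
Z/II-2 aff I-1×I-2: Zz|ZZ
⇒ Z over [I-1,I-2,II-1,II-2]: 18 consistent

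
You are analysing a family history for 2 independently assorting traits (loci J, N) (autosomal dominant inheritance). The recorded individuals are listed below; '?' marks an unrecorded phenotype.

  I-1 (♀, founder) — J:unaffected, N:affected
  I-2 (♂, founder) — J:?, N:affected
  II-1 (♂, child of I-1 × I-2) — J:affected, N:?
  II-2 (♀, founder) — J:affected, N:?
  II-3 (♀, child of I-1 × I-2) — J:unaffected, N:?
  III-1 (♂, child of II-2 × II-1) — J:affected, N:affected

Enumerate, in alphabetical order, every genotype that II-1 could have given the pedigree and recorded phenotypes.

II-1 ∈ {Jj NN, Jj Nn, Jj nn}

J/I-1 un ·: jj
J/I-2 ? ·: Jj
J/II-1 aff I-1×I-2: Jj
J/II-2 aff ·: Jj|JJ
J/II-3 un I-1×I-2: jj
J/III-1 aff II-2×II-1: Jj|JJ
⇒ J over [I-1,I-2,II-1,II-2,II-3,III-1]: 4 consistent
N/I-1 aff ·: Nn|NN
N/I-2 aff ·: Nn|NN
N/II-1 ? I-1×I-2: nn|Nn|NN
N/II-2 ? ·: nn|Nn|NN
N/II-3 ? I-1×I-2: nn|Nn|NN
N/III-1 aff II-2×II-1: Nn|NN
⇒ N over [I-1,I-2,II-1,II-2,II-3,III-1]: 73 consistent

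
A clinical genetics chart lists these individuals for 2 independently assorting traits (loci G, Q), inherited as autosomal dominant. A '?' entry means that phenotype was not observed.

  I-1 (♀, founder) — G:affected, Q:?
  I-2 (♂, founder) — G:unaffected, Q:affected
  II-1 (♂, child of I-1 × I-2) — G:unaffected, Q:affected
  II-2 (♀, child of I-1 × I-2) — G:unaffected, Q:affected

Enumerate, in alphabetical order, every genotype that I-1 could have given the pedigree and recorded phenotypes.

G/I-1 aff ·: Gg
G/I-2 un ·: gg
G/II-1 un I-1×I-2: gg
G/II-2 un I-1×I-2: gg
⇒ G over [I-1,I-2,II-1,II-2]: 1 consistent
Q/I-1 ? ·: qq|Qq|QQ
Q/I-2 aff ·: Qq|QQ
Q/II-1 aff I-1×I-2: Qq|QQ
Q/II-2 aff I-1×I-2: Qq|QQ
⇒ Q over [I-1,I-2,II-1,II-2]: 15 consistent

I-1 ∈ {Gg QQ, Gg Qq, Gg qq}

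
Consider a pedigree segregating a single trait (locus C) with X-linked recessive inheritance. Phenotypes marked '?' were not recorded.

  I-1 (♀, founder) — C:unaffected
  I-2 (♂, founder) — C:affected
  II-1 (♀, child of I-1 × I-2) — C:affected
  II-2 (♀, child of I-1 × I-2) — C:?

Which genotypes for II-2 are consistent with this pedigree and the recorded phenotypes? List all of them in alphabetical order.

C/I-1 un ·: X^CX^c
C/I-2 aff ·: X^cY
C/II-1 aff I-1×I-2: X^cX^c
C/II-2 ? I-1×I-2: X^CX^c|X^cX^c
⇒ C over [I-1,I-2,II-1,II-2]: 2 consistent

II-2 ∈ {X^CX^c, X^cX^c}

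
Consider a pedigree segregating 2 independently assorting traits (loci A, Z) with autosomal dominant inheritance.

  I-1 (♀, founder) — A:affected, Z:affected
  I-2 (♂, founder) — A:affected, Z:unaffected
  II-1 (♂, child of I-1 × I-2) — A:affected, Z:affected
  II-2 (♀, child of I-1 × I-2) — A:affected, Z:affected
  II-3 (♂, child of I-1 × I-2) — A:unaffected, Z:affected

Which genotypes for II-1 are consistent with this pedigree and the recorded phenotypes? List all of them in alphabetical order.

A/I-1 aff ·: Aa
A/I-2 aff ·: Aa
A/II-1 aff I-1×I-2: Aa|AA
A/II-2 aff I-1×I-2: Aa|AA
A/II-3 un I-1×I-2: aa
⇒ A over [I-1,I-2,II-1,II-2,II-3]: 4 consistent
Z/I-1 aff ·: Zz|ZZ
Z/I-2 un ·: zz
Z/II-1 aff I-1×I-2: Zz
Z/II-2 aff I-1×I-2: Zz
Z/II-3 aff I-1×I-2: Zz
⇒ Z over [I-1,I-2,II-1,II-2,II-3]: 2 consistent

II-1 ∈ {AA Zz, Aa Zz}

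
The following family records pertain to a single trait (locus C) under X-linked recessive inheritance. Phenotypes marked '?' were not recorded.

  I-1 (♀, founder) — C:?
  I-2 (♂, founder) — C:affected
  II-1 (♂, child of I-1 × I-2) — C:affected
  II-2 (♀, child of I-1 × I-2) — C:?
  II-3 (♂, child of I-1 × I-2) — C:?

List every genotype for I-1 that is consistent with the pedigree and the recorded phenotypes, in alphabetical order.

I-1 ∈ {X^CX^c, X^cX^c}

C/I-1 ? ·: X^CX^c|X^cX^c
C/I-2 aff ·: X^cY
C/II-1 aff I-1×I-2: X^cY
C/II-2 ? I-1×I-2: X^CX^c|X^cX^c
C/II-3 ? I-1×I-2: X^CY|X^cY
⇒ C over [I-1,I-2,II-1,II-2,II-3]: 5 consistent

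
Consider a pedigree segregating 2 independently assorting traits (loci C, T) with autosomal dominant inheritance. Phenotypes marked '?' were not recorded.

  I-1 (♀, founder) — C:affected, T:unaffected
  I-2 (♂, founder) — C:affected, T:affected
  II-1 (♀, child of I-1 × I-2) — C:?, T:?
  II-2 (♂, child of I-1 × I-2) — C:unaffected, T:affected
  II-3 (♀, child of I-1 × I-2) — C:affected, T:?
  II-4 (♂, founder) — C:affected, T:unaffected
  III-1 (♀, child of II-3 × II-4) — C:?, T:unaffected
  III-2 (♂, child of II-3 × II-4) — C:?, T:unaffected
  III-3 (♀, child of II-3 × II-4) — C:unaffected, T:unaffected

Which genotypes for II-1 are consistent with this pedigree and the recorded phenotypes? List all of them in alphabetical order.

C/I-1 aff ·: Cc
C/I-2 aff ·: Cc
C/II-1 ? I-1×I-2: cc|Cc|CC
C/II-2 un I-1×I-2: cc
C/II-3 aff I-1×I-2: Cc
C/II-4 aff ·: Cc
C/III-1 ? II-3×II-4: cc|Cc|CC
C/III-2 ? II-3×II-4: cc|Cc|CC
C/III-3 un II-3×II-4: cc
⇒ C over [I-1,I-2,II-1,II-2,II-3,II-4,III-1,III-2,III-3]: 27 consistent
T/I-1 un ·: tt
T/I-2 aff ·: Tt|TT
T/II-1 ? I-1×I-2: tt|Tt
T/II-2 aff I-1×I-2: Tt
T/II-3 ? I-1×I-2: tt|Tt
T/II-4 un ·: tt
T/III-1 un II-3×II-4: tt
T/III-2 un II-3×II-4: tt
T/III-3 un II-3×II-4: tt
⇒ T over [I-1,I-2,II-1,II-2,II-3,II-4,III-1,III-2,III-3]: 5 consistent

II-1 ∈ {CC Tt, CC tt, Cc Tt, Cc tt, cc Tt, cc tt}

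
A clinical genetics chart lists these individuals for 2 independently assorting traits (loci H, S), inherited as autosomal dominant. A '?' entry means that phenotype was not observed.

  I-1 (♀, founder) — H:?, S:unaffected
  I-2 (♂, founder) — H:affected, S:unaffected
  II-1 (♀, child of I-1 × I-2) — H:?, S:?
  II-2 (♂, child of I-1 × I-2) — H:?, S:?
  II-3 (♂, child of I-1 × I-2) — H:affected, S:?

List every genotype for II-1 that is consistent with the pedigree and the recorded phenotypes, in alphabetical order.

II-1 ∈ {HH ss, Hh ss, hh ss}

H/I-1 ? ·: hh|Hh|HH
H/I-2 aff ·: Hh|HH
H/II-1 ? I-1×I-2: hh|Hh|HH
H/II-2 ? I-1×I-2: hh|Hh|HH
H/II-3 aff I-1×I-2: Hh|HH
⇒ H over [I-1,I-2,II-1,II-2,II-3]: 40 consistent
S/I-1 un ·: ss
S/I-2 un ·: ss
S/II-1 ? I-1×I-2: ss
S/II-2 ? I-1×I-2: ss
S/II-3 ? I-1×I-2: ss
⇒ S over [I-1,I-2,II-1,II-2,II-3]: 1 consistent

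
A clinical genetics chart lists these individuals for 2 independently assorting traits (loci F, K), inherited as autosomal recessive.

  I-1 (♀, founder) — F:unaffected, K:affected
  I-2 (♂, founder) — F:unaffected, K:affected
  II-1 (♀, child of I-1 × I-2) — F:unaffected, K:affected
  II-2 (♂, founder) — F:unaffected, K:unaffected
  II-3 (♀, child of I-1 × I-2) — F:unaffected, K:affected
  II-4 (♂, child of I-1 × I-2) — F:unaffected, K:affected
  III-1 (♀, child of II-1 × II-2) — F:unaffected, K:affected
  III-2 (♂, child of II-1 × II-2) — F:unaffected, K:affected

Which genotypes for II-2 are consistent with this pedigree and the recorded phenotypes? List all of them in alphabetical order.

II-2 ∈ {FF Kk, Ff Kk}

F/I-1 un ·: FF|Ff
F/I-2 un ·: FF|Ff
F/II-1 un I-1×I-2: FF|Ff
F/II-2 un ·: FF|Ff
F/II-3 un I-1×I-2: FF|Ff
F/II-4 un I-1×I-2: FF|Ff
F/III-1 un II-1×II-2: FF|Ff
F/III-2 un II-1×II-2: FF|Ff
⇒ F over [I-1,I-2,II-1,II-2,II-3,II-4,III-1,III-2]: 161 consistent
K/I-1 aff ·: kk
K/I-2 aff ·: kk
K/II-1 aff I-1×I-2: kk
K/II-2 un ·: Kk
K/II-3 aff I-1×I-2: kk
K/II-4 aff I-1×I-2: kk
K/III-1 aff II-1×II-2: kk
K/III-2 aff II-1×II-2: kk
⇒ K over [I-1,I-2,II-1,II-2,II-3,II-4,III-1,III-2]: 1 consistent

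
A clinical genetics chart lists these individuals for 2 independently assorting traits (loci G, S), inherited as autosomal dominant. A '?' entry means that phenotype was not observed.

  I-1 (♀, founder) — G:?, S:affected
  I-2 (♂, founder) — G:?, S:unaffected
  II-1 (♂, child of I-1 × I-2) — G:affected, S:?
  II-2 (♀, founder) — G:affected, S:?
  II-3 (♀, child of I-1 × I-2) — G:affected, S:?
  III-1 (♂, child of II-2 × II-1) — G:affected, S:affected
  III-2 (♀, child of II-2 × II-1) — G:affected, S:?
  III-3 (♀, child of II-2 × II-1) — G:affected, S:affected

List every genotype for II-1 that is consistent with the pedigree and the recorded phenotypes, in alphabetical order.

II-1 ∈ {GG Ss, GG ss, Gg Ss, Gg ss}

G/I-1 ? ·: gg|Gg|GG
G/I-2 ? ·: gg|Gg|GG
G/II-1 aff I-1×I-2: Gg|GG
G/II-2 aff ·: Gg|GG
G/II-3 aff I-1×I-2: Gg|GG
G/III-1 aff II-2×II-1: Gg|GG
G/III-2 aff II-2×II-1: Gg|GG
G/III-3 aff II-2×II-1: Gg|GG
⇒ G over [I-1,I-2,II-1,II-2,II-3,III-1,III-2,III-3]: 223 consistent
S/I-1 aff ·: Ss|SS
S/I-2 un ·: ss
S/II-1 ? I-1×I-2: ss|Ss
S/II-2 ? ·: ss|Ss|SS
S/II-3 ? I-1×I-2: ss|Ss
S/III-1 aff II-2×II-1: Ss|SS
S/III-2 ? II-2×II-1: ss|Ss|SS
S/III-3 aff II-2×II-1: Ss|SS
⇒ S over [I-1,I-2,II-1,II-2,II-3,III-1,III-2,III-3]: 72 consistent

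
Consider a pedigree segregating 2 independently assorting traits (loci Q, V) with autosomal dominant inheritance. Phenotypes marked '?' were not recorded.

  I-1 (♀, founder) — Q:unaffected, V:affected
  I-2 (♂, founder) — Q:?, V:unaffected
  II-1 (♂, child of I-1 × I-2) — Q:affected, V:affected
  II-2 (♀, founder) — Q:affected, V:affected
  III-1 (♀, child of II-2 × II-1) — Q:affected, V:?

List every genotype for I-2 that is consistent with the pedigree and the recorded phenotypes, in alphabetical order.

I-2 ∈ {QQ vv, Qq vv}

Q/I-1 un ·: qq
Q/I-2 ? ·: Qq|QQ
Q/II-1 aff I-1×I-2: Qq
Q/II-2 aff ·: Qq|QQ
Q/III-1 aff II-2×II-1: Qq|QQ
⇒ Q over [I-1,I-2,II-1,II-2,III-1]: 8 consistent
V/I-1 aff ·: Vv|VV
V/I-2 un ·: vv
V/II-1 aff I-1×I-2: Vv
V/II-2 aff ·: Vv|VV
V/III-1 ? II-2×II-1: vv|Vv|VV
⇒ V over [I-1,I-2,II-1,II-2,III-1]: 10 consistent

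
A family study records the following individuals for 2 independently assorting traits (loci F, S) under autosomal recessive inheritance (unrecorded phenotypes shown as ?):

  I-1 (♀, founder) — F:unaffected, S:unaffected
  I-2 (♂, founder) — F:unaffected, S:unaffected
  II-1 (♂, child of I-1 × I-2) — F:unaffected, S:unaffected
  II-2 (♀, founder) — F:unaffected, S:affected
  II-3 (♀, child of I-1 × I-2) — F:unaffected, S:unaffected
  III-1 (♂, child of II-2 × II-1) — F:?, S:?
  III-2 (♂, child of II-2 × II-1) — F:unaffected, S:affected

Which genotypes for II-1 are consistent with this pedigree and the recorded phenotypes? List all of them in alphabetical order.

II-1 ∈ {FF Ss, Ff Ss}

F/I-1 un ·: FF|Ff
F/I-2 un ·: FF|Ff
F/II-1 un I-1×I-2: FF|Ff
F/II-2 un ·: FF|Ff
F/II-3 un I-1×I-2: FF|Ff
F/III-1 ? II-2×II-1: FF|Ff|ff
F/III-2 un II-2×II-1: FF|Ff
⇒ F over [I-1,I-2,II-1,II-2,II-3,III-1,III-2]: 95 consistent
S/I-1 un ·: SS|Ss
S/I-2 un ·: SS|Ss
S/II-1 un I-1×I-2: Ss
S/II-2 aff ·: ss
S/II-3 un I-1×I-2: SS|Ss
S/III-1 ? II-2×II-1: Ss|ss
S/III-2 aff II-2×II-1: ss
⇒ S over [I-1,I-2,II-1,II-2,II-3,III-1,III-2]: 12 consistent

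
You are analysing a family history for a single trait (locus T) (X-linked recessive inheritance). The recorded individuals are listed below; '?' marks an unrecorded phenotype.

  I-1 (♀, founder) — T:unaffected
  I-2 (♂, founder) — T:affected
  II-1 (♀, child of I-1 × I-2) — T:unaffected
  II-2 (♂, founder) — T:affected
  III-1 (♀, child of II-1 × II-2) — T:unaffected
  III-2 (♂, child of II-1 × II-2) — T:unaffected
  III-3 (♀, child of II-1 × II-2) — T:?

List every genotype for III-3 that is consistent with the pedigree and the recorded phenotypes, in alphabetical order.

III-3 ∈ {X^TX^t, X^tX^t}

T/I-1 un ·: X^TX^T|X^TX^t
T/I-2 aff ·: X^tY
T/II-1 un I-1×I-2: X^TX^t
T/II-2 aff ·: X^tY
T/III-1 un II-1×II-2: X^TX^t
T/III-2 un II-1×II-2: X^TY
T/III-3 ? II-1×II-2: X^TX^t|X^tX^t
⇒ T over [I-1,I-2,II-1,II-2,III-1,III-2,III-3]: 4 consistent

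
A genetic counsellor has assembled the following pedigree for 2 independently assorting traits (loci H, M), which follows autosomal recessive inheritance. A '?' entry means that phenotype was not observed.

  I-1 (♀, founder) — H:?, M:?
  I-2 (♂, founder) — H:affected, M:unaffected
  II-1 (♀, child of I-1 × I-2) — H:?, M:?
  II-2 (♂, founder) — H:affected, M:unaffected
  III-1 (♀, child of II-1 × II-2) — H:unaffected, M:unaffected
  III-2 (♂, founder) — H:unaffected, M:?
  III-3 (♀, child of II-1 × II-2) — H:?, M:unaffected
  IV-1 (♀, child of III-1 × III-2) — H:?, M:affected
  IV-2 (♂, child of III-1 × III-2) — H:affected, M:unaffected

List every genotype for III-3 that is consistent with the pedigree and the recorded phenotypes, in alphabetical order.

III-3 ∈ {Hh MM, Hh Mm, hh MM, hh Mm}

H/I-1 ? ·: HH|Hh
H/I-2 aff ·: hh
H/II-1 ? I-1×I-2: Hh
H/II-2 aff ·: hh
H/III-1 un II-1×II-2: Hh
H/III-2 un ·: Hh
H/III-3 ? II-1×II-2: Hh|hh
H/IV-1 ? III-1×III-2: HH|Hh|hh
H/IV-2 aff III-1×III-2: hh
⇒ H over [I-1,I-2,II-1,II-2,III-1,III-2,III-3,IV-1,IV-2]: 12 consistent
M/I-1 ? ·: MM|Mm|mm
M/I-2 un ·: MM|Mm
M/II-1 ? I-1×I-2: MM|Mm|mm
M/II-2 un ·: MM|Mm
M/III-1 un II-1×II-2: Mm
M/III-2 ? ·: Mm|mm
M/III-3 un II-1×II-2: MM|Mm
M/IV-1 aff III-1×III-2: mm
M/IV-2 un III-1×III-2: MM|Mm
⇒ M over [I-1,I-2,II-1,II-2,III-1,III-2,III-3,IV-1,IV-2]: 96 consistent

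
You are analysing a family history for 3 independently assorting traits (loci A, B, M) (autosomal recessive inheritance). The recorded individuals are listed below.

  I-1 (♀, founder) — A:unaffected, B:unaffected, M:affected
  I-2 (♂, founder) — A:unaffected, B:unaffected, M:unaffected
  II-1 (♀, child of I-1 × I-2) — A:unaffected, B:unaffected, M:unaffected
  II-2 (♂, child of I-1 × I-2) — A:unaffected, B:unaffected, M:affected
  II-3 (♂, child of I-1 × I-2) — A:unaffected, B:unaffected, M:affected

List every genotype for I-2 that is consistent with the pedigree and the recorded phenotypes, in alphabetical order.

A/I-1 un ·: AA|Aa
A/I-2 un ·: AA|Aa
A/II-1 un I-1×I-2: AA|Aa
A/II-2 un I-1×I-2: AA|Aa
A/II-3 un I-1×I-2: AA|Aa
⇒ A over [I-1,I-2,II-1,II-2,II-3]: 25 consistent
B/I-1 un ·: BB|Bb
B/I-2 un ·: BB|Bb
B/II-1 un I-1×I-2: BB|Bb
B/II-2 un I-1×I-2: BB|Bb
B/II-3 un I-1×I-2: BB|Bb
⇒ B over [I-1,I-2,II-1,II-2,II-3]: 25 consistent
M/I-1 aff ·: mm
M/I-2 un ·: Mm
M/II-1 un I-1×I-2: Mm
M/II-2 aff I-1×I-2: mm
M/II-3 aff I-1×I-2: mm
⇒ M over [I-1,I-2,II-1,II-2,II-3]: 1 consistent

I-2 ∈ {AA BB Mm, AA Bb Mm, Aa BB Mm, Aa Bb Mm}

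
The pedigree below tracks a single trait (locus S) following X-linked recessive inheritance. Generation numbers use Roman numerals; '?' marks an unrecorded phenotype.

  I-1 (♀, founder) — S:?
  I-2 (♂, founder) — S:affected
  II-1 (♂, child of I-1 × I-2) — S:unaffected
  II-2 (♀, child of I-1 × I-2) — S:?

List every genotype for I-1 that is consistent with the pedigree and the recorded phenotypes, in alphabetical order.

I-1 ∈ {X^SX^S, X^SX^s}

S/I-1 ? ·: X^SX^S|X^SX^s
S/I-2 aff ·: X^sY
S/II-1 un I-1×I-2: X^SY
S/II-2 ? I-1×I-2: X^SX^s|X^sX^s
⇒ S over [I-1,I-2,II-1,II-2]: 3 consistent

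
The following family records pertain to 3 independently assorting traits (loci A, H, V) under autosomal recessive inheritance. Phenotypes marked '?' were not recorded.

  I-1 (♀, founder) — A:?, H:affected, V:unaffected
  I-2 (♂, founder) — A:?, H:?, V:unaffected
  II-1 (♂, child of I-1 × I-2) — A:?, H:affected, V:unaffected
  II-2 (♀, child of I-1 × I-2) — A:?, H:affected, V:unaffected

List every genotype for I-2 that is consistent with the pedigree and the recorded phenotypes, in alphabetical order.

I-2 ∈ {AA Hh VV, AA Hh Vv, AA hh VV, AA hh Vv, Aa Hh VV, Aa Hh Vv, Aa hh VV, Aa hh Vv, aa Hh VV, aa Hh Vv, aa hh VV, aa hh Vv}

A/I-1 ? ·: AA|Aa|aa
A/I-2 ? ·: AA|Aa|aa
A/II-1 ? I-1×I-2: AA|Aa|aa
A/II-2 ? I-1×I-2: AA|Aa|aa
⇒ A over [I-1,I-2,II-1,II-2]: 29 consistent
H/I-1 aff ·: hh
H/I-2 ? ·: Hh|hh
H/II-1 aff I-1×I-2: hh
H/II-2 aff I-1×I-2: hh
⇒ H over [I-1,I-2,II-1,II-2]: 2 consistent
V/I-1 un ·: VV|Vv
V/I-2 un ·: VV|Vv
V/II-1 un I-1×I-2: VV|Vv
V/II-2 un I-1×I-2: VV|Vv
⇒ V over [I-1,I-2,II-1,II-2]: 13 consistent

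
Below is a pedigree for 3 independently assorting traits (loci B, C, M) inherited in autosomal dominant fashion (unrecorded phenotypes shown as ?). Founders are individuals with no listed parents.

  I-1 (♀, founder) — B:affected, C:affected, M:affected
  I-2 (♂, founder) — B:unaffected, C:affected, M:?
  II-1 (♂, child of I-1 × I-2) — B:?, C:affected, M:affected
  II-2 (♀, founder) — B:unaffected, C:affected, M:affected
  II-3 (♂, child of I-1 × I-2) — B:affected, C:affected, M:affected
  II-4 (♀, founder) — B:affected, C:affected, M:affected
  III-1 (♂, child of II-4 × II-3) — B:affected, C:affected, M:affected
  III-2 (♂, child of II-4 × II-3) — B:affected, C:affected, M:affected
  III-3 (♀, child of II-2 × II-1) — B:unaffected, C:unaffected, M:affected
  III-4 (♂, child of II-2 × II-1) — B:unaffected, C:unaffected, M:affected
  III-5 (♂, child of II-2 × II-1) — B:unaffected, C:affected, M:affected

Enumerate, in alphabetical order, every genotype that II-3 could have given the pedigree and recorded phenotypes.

B/I-1 aff ·: Bb|BB
B/I-2 un ·: bb
B/II-1 ? I-1×I-2: bb|Bb
B/II-2 un ·: bb
B/II-3 aff I-1×I-2: Bb
B/II-4 aff ·: Bb|BB
B/III-1 aff II-4×II-3: Bb|BB
B/III-2 aff II-4×II-3: Bb|BB
B/III-3 un II-2×II-1: bb
B/III-4 un II-2×II-1: bb
B/III-5 un II-2×II-1: bb
⇒ B over [I-1,I-2,II-1,II-2,II-3,II-4,III-1,III-2,III-3,III-4,III-5]: 24 consistent
C/I-1 aff ·: Cc|CC
C/I-2 aff ·: Cc|CC
C/II-1 aff I-1×I-2: Cc
C/II-2 aff ·: Cc
C/II-3 aff I-1×I-2: Cc|CC
C/II-4 aff ·: Cc|CC
C/III-1 aff II-4×II-3: Cc|CC
C/III-2 aff II-4×II-3: Cc|CC
C/III-3 un II-2×II-1: cc
C/III-4 un II-2×II-1: cc
C/III-5 aff II-2×II-1: Cc|CC
⇒ C over [I-1,I-2,II-1,II-2,II-3,II-4,III-1,III-2,III-3,III-4,III-5]: 78 consistent
M/I-1 aff ·: Mm|MM
M/I-2 ? ·: mm|Mm|MM
M/II-1 aff I-1×I-2: Mm|MM
M/II-2 aff ·: Mm|MM
M/II-3 aff I-1×I-2: Mm|MM
M/II-4 aff ·: Mm|MM
M/III-1 aff II-4×II-3: Mm|MM
M/III-2 aff II-4×II-3: Mm|MM
M/III-3 aff II-2×II-1: Mm|MM
M/III-4 aff II-2×II-1: Mm|MM
M/III-5 aff II-2×II-1: Mm|MM
⇒ M over [I-1,I-2,II-1,II-2,II-3,II-4,III-1,III-2,III-3,III-4,III-5]: 1276 consistent

II-3 ∈ {Bb CC MM, Bb CC Mm, Bb Cc MM, Bb Cc Mm}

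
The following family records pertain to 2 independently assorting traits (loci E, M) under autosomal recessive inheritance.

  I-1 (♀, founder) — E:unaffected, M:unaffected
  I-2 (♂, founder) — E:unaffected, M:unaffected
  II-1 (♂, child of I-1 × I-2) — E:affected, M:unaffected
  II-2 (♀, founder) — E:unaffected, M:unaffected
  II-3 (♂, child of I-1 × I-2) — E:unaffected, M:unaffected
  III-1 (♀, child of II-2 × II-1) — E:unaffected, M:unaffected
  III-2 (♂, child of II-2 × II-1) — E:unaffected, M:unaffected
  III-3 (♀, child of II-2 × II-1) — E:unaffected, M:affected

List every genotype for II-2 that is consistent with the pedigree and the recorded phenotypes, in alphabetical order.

E/I-1 un ·: Ee
E/I-2 un ·: Ee
E/II-1 aff I-1×I-2: ee
E/II-2 un ·: EE|Ee
E/II-3 un I-1×I-2: EE|Ee
E/III-1 un II-2×II-1: Ee
E/III-2 un II-2×II-1: Ee
E/III-3 un II-2×II-1: Ee
⇒ E over [I-1,I-2,II-1,II-2,II-3,III-1,III-2,III-3]: 4 consistent
M/I-1 un ·: MM|Mm
M/I-2 un ·: MM|Mm
M/II-1 un I-1×I-2: Mm
M/II-2 un ·: Mm
M/II-3 un I-1×I-2: MM|Mm
M/III-1 un II-2×II-1: MM|Mm
M/III-2 un II-2×II-1: MM|Mm
M/III-3 aff II-2×II-1: mm
⇒ M over [I-1,I-2,II-1,II-2,II-3,III-1,III-2,III-3]: 24 consistent

II-2 ∈ {EE Mm, Ee Mm}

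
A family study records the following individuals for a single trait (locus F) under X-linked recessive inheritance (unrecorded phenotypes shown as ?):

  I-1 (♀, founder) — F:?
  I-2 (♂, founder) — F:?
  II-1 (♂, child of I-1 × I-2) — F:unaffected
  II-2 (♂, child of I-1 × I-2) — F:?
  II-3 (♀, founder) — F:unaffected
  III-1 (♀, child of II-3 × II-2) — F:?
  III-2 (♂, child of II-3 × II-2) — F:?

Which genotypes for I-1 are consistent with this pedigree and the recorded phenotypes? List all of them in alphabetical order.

I-1 ∈ {X^FX^F, X^FX^f}

F/I-1 ? ·: X^FX^F|X^FX^f
F/I-2 ? ·: X^FY|X^fY
F/II-1 un I-1×I-2: X^FY
F/II-2 ? I-1×I-2: X^FY|X^fY
F/II-3 un ·: X^FX^F|X^FX^f
F/III-1 ? II-3×II-2: X^FX^F|X^FX^f|X^fX^f
F/III-2 ? II-3×II-2: X^FY|X^fY
⇒ F over [I-1,I-2,II-1,II-2,II-3,III-1,III-2]: 30 consistent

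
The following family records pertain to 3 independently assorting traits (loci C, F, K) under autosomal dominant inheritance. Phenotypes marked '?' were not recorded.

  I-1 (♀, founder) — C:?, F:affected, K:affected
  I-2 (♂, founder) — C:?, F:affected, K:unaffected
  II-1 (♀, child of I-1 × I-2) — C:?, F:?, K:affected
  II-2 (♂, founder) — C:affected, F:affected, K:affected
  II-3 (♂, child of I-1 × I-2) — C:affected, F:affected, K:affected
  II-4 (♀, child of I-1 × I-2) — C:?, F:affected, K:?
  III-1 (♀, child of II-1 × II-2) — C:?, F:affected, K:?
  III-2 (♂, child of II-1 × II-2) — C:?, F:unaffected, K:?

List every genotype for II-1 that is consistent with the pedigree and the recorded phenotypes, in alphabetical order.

II-1 ∈ {CC Ff Kk, CC ff Kk, Cc Ff Kk, Cc ff Kk, cc Ff Kk, cc ff Kk}

C/I-1 ? ·: cc|Cc|CC
C/I-2 ? ·: cc|Cc|CC
C/II-1 ? I-1×I-2: cc|Cc|CC
C/II-2 aff ·: Cc|CC
C/II-3 aff I-1×I-2: Cc|CC
C/II-4 ? I-1×I-2: cc|Cc|CC
C/III-1 ? II-1×II-2: cc|Cc|CC
C/III-2 ? II-1×II-2: cc|Cc|CC
⇒ C over [I-1,I-2,II-1,II-2,II-3,II-4,III-1,III-2]: 385 consistent
F/I-1 aff ·: Ff|FF
F/I-2 aff ·: Ff|FF
F/II-1 ? I-1×I-2: ff|Ff
F/II-2 aff ·: Ff
F/II-3 aff I-1×I-2: Ff|FF
F/II-4 aff I-1×I-2: Ff|FF
F/III-1 aff II-1×II-2: Ff|FF
F/III-2 un II-1×II-2: ff
⇒ F over [I-1,I-2,II-1,II-2,II-3,II-4,III-1,III-2]: 28 consistent
K/I-1 aff ·: Kk|KK
K/I-2 un ·: kk
K/II-1 aff I-1×I-2: Kk
K/II-2 aff ·: Kk|KK
K/II-3 aff I-1×I-2: Kk
K/II-4 ? I-1×I-2: kk|Kk
K/III-1 ? II-1×II-2: kk|Kk|KK
K/III-2 ? II-1×II-2: kk|Kk|KK
⇒ K over [I-1,I-2,II-1,II-2,II-3,II-4,III-1,III-2]: 39 consistent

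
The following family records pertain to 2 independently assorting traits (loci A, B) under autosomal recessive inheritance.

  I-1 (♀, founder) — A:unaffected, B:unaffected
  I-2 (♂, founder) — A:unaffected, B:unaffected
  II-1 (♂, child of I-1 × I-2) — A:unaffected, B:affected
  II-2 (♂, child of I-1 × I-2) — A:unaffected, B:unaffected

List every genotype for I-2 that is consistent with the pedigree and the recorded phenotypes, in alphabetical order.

I-2 ∈ {AA Bb, Aa Bb}

A/I-1 un ·: AA|Aa
A/I-2 un ·: AA|Aa
A/II-1 un I-1×I-2: AA|Aa
A/II-2 un I-1×I-2: AA|Aa
⇒ A over [I-1,I-2,II-1,II-2]: 13 consistent
B/I-1 un ·: Bb
B/I-2 un ·: Bb
B/II-1 aff I-1×I-2: bb
B/II-2 un I-1×I-2: BB|Bb
⇒ B over [I-1,I-2,II-1,II-2]: 2 consistent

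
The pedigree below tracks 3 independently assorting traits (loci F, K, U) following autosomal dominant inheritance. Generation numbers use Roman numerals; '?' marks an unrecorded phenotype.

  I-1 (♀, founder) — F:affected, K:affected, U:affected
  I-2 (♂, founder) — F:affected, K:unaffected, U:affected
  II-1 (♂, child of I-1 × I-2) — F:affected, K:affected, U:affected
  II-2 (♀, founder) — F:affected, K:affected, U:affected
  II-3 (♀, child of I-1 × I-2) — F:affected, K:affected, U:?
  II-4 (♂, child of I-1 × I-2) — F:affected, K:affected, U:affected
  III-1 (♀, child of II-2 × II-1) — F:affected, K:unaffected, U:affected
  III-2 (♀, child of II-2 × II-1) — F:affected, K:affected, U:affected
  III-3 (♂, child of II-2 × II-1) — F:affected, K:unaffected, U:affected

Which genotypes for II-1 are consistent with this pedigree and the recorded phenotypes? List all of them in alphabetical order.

II-1 ∈ {FF Kk UU, FF Kk Uu, Ff Kk UU, Ff Kk Uu}

F/I-1 aff ·: Ff|FF
F/I-2 aff ·: Ff|FF
F/II-1 aff I-1×I-2: Ff|FF
F/II-2 aff ·: Ff|FF
F/II-3 aff I-1×I-2: Ff|FF
F/II-4 aff I-1×I-2: Ff|FF
F/III-1 aff II-2×II-1: Ff|FF
F/III-2 aff II-2×II-1: Ff|FF
F/III-3 aff II-2×II-1: Ff|FF
⇒ F over [I-1,I-2,II-1,II-2,II-3,II-4,III-1,III-2,III-3]: 309 consistent
K/I-1 aff ·: Kk|KK
K/I-2 un ·: kk
K/II-1 aff I-1×I-2: Kk
K/II-2 aff ·: Kk
K/II-3 aff I-1×I-2: Kk
K/II-4 aff I-1×I-2: Kk
K/III-1 un II-2×II-1: kk
K/III-2 aff II-2×II-1: Kk|KK
K/III-3 un II-2×II-1: kk
⇒ K over [I-1,I-2,II-1,II-2,II-3,II-4,III-1,III-2,III-3]: 4 consistent
U/I-1 aff ·: Uu|UU
U/I-2 aff ·: Uu|UU
U/II-1 aff I-1×I-2: Uu|UU
U/II-2 aff ·: Uu|UU
U/II-3 ? I-1×I-2: uu|Uu|UU
U/II-4 aff I-1×I-2: Uu|UU
U/III-1 aff II-2×II-1: Uu|UU
U/III-2 aff II-2×II-1: Uu|UU
U/III-3 aff II-2×II-1: Uu|UU
⇒ U over [I-1,I-2,II-1,II-2,II-3,II-4,III-1,III-2,III-3]: 359 consistent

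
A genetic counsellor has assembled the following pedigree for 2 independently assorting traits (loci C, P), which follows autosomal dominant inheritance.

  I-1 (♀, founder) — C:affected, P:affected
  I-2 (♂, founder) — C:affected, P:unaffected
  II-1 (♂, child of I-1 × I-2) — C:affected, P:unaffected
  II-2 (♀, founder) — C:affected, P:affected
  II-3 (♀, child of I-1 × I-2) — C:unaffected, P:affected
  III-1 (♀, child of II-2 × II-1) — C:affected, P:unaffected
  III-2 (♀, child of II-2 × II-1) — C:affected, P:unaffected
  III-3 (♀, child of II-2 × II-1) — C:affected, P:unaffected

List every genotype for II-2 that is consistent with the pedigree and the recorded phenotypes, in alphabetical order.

C/I-1 aff ·: Cc
C/I-2 aff ·: Cc
C/II-1 aff I-1×I-2: Cc|CC
C/II-2 aff ·: Cc|CC
C/II-3 un I-1×I-2: cc
C/III-1 aff II-2×II-1: Cc|CC
C/III-2 aff II-2×II-1: Cc|CC
C/III-3 aff II-2×II-1: Cc|CC
⇒ C over [I-1,I-2,II-1,II-2,II-3,III-1,III-2,III-3]: 25 consistent
P/I-1 aff ·: Pp
P/I-2 un ·: pp
P/II-1 un I-1×I-2: pp
P/II-2 aff ·: Pp
P/II-3 aff I-1×I-2: Pp
P/III-1 un II-2×II-1: pp
P/III-2 un II-2×II-1: pp
P/III-3 un II-2×II-1: pp
⇒ P over [I-1,I-2,II-1,II-2,II-3,III-1,III-2,III-3]: 1 consistent

II-2 ∈ {CC Pp, Cc Pp}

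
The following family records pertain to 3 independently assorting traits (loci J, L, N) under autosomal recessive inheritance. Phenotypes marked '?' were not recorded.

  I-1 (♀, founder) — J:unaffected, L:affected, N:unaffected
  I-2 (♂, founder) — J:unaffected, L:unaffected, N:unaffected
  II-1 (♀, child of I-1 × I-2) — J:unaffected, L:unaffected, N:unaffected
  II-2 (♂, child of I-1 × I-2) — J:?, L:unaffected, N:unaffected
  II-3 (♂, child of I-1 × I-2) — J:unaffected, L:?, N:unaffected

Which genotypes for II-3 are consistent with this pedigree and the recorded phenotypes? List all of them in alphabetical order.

II-3 ∈ {JJ Ll NN, JJ Ll Nn, JJ ll NN, JJ ll Nn, Jj Ll NN, Jj Ll Nn, Jj ll NN, Jj ll Nn}

J/I-1 un ·: JJ|Jj
J/I-2 un ·: JJ|Jj
J/II-1 un I-1×I-2: JJ|Jj
J/II-2 ? I-1×I-2: JJ|Jj|jj
J/II-3 un I-1×I-2: JJ|Jj
⇒ J over [I-1,I-2,II-1,II-2,II-3]: 29 consistent
L/I-1 aff ·: ll
L/I-2 un ·: LL|Ll
L/II-1 un I-1×I-2: Ll
L/II-2 un I-1×I-2: Ll
L/II-3 ? I-1×I-2: Ll|ll
⇒ L over [I-1,I-2,II-1,II-2,II-3]: 3 consistent
N/I-1 un ·: NN|Nn
N/I-2 un ·: NN|Nn
N/II-1 un I-1×I-2: NN|Nn
N/II-2 un I-1×I-2: NN|Nn
N/II-3 un I-1×I-2: NN|Nn
⇒ N over [I-1,I-2,II-1,II-2,II-3]: 25 consistent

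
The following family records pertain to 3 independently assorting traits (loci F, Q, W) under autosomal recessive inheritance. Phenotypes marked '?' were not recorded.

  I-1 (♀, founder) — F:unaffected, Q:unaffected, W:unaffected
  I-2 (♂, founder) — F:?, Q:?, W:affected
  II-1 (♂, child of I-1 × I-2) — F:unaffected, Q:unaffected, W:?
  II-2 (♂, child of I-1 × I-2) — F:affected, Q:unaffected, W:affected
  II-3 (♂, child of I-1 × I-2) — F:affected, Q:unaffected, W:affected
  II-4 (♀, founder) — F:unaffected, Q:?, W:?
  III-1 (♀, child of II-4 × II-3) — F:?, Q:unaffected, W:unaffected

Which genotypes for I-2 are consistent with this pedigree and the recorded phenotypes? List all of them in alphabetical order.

I-2 ∈ {Ff QQ ww, Ff Qq ww, Ff qq ww, ff QQ ww, ff Qq ww, ff qq ww}

F/I-1 un ·: Ff
F/I-2 ? ·: Ff|ff
F/II-1 un I-1×I-2: FF|Ff
F/II-2 aff I-1×I-2: ff
F/II-3 aff I-1×I-2: ff
F/II-4 un ·: FF|Ff
F/III-1 ? II-4×II-3: Ff|ff
⇒ F over [I-1,I-2,II-1,II-2,II-3,II-4,III-1]: 9 consistent
Q/I-1 un ·: QQ|Qq
Q/I-2 ? ·: QQ|Qq|qq
Q/II-1 un I-1×I-2: QQ|Qq
Q/II-2 un I-1×I-2: QQ|Qq
Q/II-3 un I-1×I-2: QQ|Qq
Q/II-4 ? ·: QQ|Qq|qq
Q/III-1 un II-4×II-3: QQ|Qq
⇒ Q over [I-1,I-2,II-1,II-2,II-3,II-4,III-1]: 122 consistent
W/I-1 un ·: Ww
W/I-2 aff ·: ww
W/II-1 ? I-1×I-2: Ww|ww
W/II-2 aff I-1×I-2: ww
W/II-3 aff I-1×I-2: ww
W/II-4 ? ·: WW|Ww
W/III-1 un II-4×II-3: Ww
⇒ W over [I-1,I-2,II-1,II-2,II-3,II-4,III-1]: 4 consistent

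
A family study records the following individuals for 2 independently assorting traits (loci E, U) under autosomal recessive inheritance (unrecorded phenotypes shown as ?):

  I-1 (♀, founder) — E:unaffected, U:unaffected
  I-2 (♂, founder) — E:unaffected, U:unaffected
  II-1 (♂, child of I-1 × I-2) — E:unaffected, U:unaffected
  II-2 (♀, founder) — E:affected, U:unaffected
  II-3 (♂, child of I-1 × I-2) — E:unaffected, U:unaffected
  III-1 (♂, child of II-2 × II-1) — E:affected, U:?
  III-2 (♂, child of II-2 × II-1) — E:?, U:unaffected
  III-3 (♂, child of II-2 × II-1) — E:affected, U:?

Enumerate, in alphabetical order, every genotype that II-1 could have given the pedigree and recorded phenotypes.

E/I-1 un ·: EE|Ee
E/I-2 un ·: EE|Ee
E/II-1 un I-1×I-2: Ee
E/II-2 aff ·: ee
E/II-3 un I-1×I-2: EE|Ee
E/III-1 aff II-2×II-1: ee
E/III-2 ? II-2×II-1: Ee|ee
E/III-3 aff II-2×II-1: ee
⇒ E over [I-1,I-2,II-1,II-2,II-3,III-1,III-2,III-3]: 12 consistent
U/I-1 un ·: UU|Uu
U/I-2 un ·: UU|Uu
U/II-1 un I-1×I-2: UU|Uu
U/II-2 un ·: UU|Uu
U/II-3 un I-1×I-2: UU|Uu
U/III-1 ? II-2×II-1: UU|Uu|uu
U/III-2 un II-2×II-1: UU|Uu
U/III-3 ? II-2×II-1: UU|Uu|uu
⇒ U over [I-1,I-2,II-1,II-2,II-3,III-1,III-2,III-3]: 219 consistent

II-1 ∈ {Ee UU, Ee Uu}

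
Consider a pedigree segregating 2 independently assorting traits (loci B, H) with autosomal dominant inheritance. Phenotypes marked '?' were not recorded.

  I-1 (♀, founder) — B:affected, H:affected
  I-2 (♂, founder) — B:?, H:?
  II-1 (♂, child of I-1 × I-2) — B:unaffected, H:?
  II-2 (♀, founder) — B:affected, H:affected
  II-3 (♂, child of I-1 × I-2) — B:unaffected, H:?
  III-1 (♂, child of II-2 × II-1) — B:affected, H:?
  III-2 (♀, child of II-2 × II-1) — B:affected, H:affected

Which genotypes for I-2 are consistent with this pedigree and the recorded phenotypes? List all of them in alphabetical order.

I-2 ∈ {Bb HH, Bb Hh, Bb hh, bb HH, bb Hh, bb hh}

B/I-1 aff ·: Bb
B/I-2 ? ·: bb|Bb
B/II-1 un I-1×I-2: bb
B/II-2 aff ·: Bb|BB
B/II-3 un I-1×I-2: bb
B/III-1 aff II-2×II-1: Bb
B/III-2 aff II-2×II-1: Bb
⇒ B over [I-1,I-2,II-1,II-2,II-3,III-1,III-2]: 4 consistent
H/I-1 aff ·: Hh|HH
H/I-2 ? ·: hh|Hh|HH
H/II-1 ? I-1×I-2: hh|Hh|HH
H/II-2 aff ·: Hh|HH
H/II-3 ? I-1×I-2: hh|Hh|HH
H/III-1 ? II-2×II-1: hh|Hh|HH
H/III-2 aff II-2×II-1: Hh|HH
⇒ H over [I-1,I-2,II-1,II-2,II-3,III-1,III-2]: 155 consistent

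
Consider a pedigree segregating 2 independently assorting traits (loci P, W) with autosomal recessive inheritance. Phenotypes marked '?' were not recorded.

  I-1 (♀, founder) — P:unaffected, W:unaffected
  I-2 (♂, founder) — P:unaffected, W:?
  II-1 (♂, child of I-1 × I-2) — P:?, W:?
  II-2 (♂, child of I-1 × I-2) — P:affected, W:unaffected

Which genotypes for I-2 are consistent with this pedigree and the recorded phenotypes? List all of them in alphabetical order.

P/I-1 un ·: Pp
P/I-2 un ·: Pp
P/II-1 ? I-1×I-2: PP|Pp|pp
P/II-2 aff I-1×I-2: pp
⇒ P over [I-1,I-2,II-1,II-2]: 3 consistent
W/I-1 un ·: WW|Ww
W/I-2 ? ·: WW|Ww|ww
W/II-1 ? I-1×I-2: WW|Ww|ww
W/II-2 un I-1×I-2: WW|Ww
⇒ W over [I-1,I-2,II-1,II-2]: 18 consistent

I-2 ∈ {Pp WW, Pp Ww, Pp ww}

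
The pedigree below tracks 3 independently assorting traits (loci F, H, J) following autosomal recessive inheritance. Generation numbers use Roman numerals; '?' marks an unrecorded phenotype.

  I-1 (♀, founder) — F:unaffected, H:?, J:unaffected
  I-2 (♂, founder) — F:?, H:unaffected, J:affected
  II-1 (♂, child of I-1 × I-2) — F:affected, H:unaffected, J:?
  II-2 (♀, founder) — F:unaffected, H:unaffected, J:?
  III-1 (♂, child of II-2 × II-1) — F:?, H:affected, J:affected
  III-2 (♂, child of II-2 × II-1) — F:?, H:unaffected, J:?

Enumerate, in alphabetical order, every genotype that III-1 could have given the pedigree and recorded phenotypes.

F/I-1 un ·: Ff
F/I-2 ? ·: Ff|ff
F/II-1 aff I-1×I-2: ff
F/II-2 un ·: FF|Ff
F/III-1 ? II-2×II-1: Ff|ff
F/III-2 ? II-2×II-1: Ff|ff
⇒ F over [I-1,I-2,II-1,II-2,III-1,III-2]: 10 consistent
H/I-1 ? ·: HH|Hh|hh
H/I-2 un ·: HH|Hh
H/II-1 un I-1×I-2: Hh
H/II-2 un ·: Hh
H/III-1 aff II-2×II-1: hh
H/III-2 un II-2×II-1: HH|Hh
⇒ H over [I-1,I-2,II-1,II-2,III-1,III-2]: 10 consistent
J/I-1 un ·: JJ|Jj
J/I-2 aff ·: jj
J/II-1 ? I-1×I-2: Jj|jj
J/II-2 ? ·: Jj|jj
J/III-1 aff II-2×II-1: jj
J/III-2 ? II-2×II-1: JJ|Jj|jj
⇒ J over [I-1,I-2,II-1,II-2,III-1,III-2]: 13 consistent

III-1 ∈ {Ff hh jj, ff hh jj}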